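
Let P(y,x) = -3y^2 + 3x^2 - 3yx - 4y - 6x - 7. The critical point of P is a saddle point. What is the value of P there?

∂P/∂y = -6y - 3x - 4 = 0 and ∂P/∂x = -3y + 6x - 6 = 0, so (y, x) = (-14/15, 8/15).
The Hessian has P_{yy} = -6, P_{xx} = 6, P_{yx} = -3, giving D = -45 < 0, so the point is a saddle point.
P(-14/15, 8/15) = -101/15.

-101/15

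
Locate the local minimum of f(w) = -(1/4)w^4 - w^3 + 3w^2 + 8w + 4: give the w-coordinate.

-1

f'(w) = -w^3 - 3w^2 + 6w + 8 = 0 at w = -4, -1, 2.
Since f''(w) = -3w^2 - 6w + 6, we get f''(-4) = -18 < 0 ⇒ local maximum; f''(-1) = 9 > 0 ⇒ local minimum; f''(2) = -18 < 0 ⇒ local maximum.
Thus f has its local minimum at w = -1, with value -1/4.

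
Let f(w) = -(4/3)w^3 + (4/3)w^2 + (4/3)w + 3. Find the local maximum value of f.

13/3

Critical points: f'(w) = -4w^2 + (8/3)w + 4/3 vanishes at w = -1/3, 1.
Second-derivative test with f''(w) = -8w + 8/3: f''(-1/3) = 16/3 > 0 ⇒ local minimum; f''(1) = -16/3 < 0 ⇒ local maximum.
Thus f has its local maximum at w = 1, with value 13/3.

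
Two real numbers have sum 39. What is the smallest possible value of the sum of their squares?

With a + b = 39, a^2 + b^2 = a^2 + (39 − a)^2.
The derivative 2a − 2(39 − a) = 4a − 78 vanishes at a = 39/2; second derivative 4 > 0, a minimum.
The minimum is 2·(39/2)^2 = 1521/2.

1521/2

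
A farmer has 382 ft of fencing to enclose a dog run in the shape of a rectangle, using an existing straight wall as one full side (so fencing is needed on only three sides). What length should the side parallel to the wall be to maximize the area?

Let the sides perpendicular to the wall have length x and the parallel side y, so 2x + y = 382 and the area is A = xy = x(382 − 2x).
A'(x) = 382 − 4x = 0 gives x = 191/2, and A''(x) = −4 < 0 confirms a maximum.
Then y = 382 − 2·191/2 = 191 and A = 36481/2.

191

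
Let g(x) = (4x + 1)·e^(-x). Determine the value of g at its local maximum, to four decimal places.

Differentiating with the product rule gives g'(x) = (-4x + 3)·e^(-x). Since e^(-x) > 0, the only critical point is x = 3/4.
g''(3/4) has the same sign as -4 < 0, so this is a local maximum.
g(3/4) = (4)·e^(-3/4) ≈ 1.8895.

1.8895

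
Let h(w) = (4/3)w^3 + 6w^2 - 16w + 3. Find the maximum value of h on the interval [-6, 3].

233/3

The derivative is 4w^2 + 12w - 16, which vanishes at w = -4 and w = 1.
Compare values at every candidate in [-6, 3]: h(-6) = 27, h(-4) = 233/3, h(1) = -17/3, h(3) = 45.
Hence the absolute maximum is 233/3 at w = -4.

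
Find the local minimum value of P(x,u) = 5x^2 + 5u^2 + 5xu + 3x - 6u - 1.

-26/5

∂P/∂x = 10x + 5u + 3 = 0 and ∂P/∂u = 5x + 10u - 6 = 0, so (x, u) = (-4/5, 1).
The Hessian has P_{xx} = 10, P_{uu} = 10, P_{xu} = 5, giving D = 75 > 0 with P_{xx} > 0, so the point is a local minimum.
P(-4/5, 1) = -26/5.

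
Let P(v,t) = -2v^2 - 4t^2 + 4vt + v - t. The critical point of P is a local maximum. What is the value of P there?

∂P/∂v = -4v + 4t + 1 = 0 and ∂P/∂t = 4v - 8t - 1 = 0, so (v, t) = (1/4, 0).
The Hessian has P_{vv} = -4, P_{tt} = -8, P_{vt} = 4, giving D = 16 > 0 with P_{vv} < 0, so the point is a local maximum.
P(1/4, 0) = 1/8.

1/8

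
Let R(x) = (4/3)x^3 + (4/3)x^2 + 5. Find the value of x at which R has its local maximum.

-2/3

R'(x) = 4x^2 + (8/3)x = 0 at x = -2/3, 0.
Since R''(x) = 8x + 8/3, we get R''(-2/3) = -8/3 < 0 ⇒ local maximum; R''(0) = 8/3 > 0 ⇒ local minimum.
So the local maximum value is R(-2/3) = 421/81.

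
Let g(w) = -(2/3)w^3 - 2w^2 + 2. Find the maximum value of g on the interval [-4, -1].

g'(w) = -2w^2 - 4w, whose only zero in [-4, -1] is w = -2.
Compare values at every candidate in [-4, -1]: g(-4) = 38/3; g(-2) = -2/3; g(-1) = 2/3.
The maximum over the interval is 38/3, attained at w = -4.

38/3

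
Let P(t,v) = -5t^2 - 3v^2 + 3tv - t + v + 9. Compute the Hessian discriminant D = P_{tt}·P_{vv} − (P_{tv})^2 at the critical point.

51

∂P/∂t = -10t + 3v - 1 = 0 and ∂P/∂v = 3t - 6v + 1 = 0, so (t, v) = (-1/17, 7/51).
The Hessian has P_{tt} = -10, P_{vv} = -6, P_{tv} = 3, giving D = 51 > 0 with P_{tt} < 0, so the point is a local maximum.
D = (-10)·(-6) − (3)^2 = 51.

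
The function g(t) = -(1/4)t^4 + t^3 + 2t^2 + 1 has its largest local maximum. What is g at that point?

33

g'(t) = -t^3 + 3t^2 + 4t = 0 at t = -1, 0, 4.
g''(t) = -3t^2 + 6t + 4. g''(-1) = -5 < 0 ⇒ local maximum; g''(0) = 4 > 0 ⇒ local minimum; g''(4) = -20 < 0 ⇒ local maximum.
The largest local maximum is g(4) = 33.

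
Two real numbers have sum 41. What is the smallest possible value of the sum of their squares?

With a + b = 41, a^2 + b^2 = a^2 + (41 − a)^2.
The derivative 2a − 2(41 − a) = 4a − 82 vanishes at a = 41/2; second derivative 4 > 0, a minimum.
The minimum is 2·(41/2)^2 = 1681/2.

1681/2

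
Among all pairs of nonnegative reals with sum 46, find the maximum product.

529

With x + y = 46, the product is P(x) = x(46 − x).
P'(x) = 46 − 2x = 0 gives x = 23; P'' = −2 < 0, so this is the maximum.
P = 23·23 = 529.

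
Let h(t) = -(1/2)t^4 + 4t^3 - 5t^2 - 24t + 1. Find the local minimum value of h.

-97/2

h'(t) = -2t^3 + 12t^2 - 10t - 24 = 0 at t = -1, 3, 4.
Second-derivative test with h''(t) = -6t^2 + 24t - 10: h''(-1) = -40 < 0 ⇒ local maximum; h''(3) = 8 > 0 ⇒ local minimum; h''(4) = -10 < 0 ⇒ local maximum.
So the local minimum value is h(3) = -97/2.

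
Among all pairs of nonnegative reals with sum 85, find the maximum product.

With x + y = 85, the product is P(x) = x(85 − x).
P'(x) = 85 − 2x = 0 gives x = 85/2; P'' = −2 < 0, so this is the maximum.
P = 85/2·85/2 = 7225/4.

7225/4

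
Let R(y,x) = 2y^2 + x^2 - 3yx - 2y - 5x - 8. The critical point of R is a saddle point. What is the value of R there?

76

∂R/∂y = 4y - 3x - 2 = 0 and ∂R/∂x = -3y + 2x - 5 = 0, so (y, x) = (-19, -26).
The Hessian has R_{yy} = 4, R_{xx} = 2, R_{yx} = -3, giving D = -1 < 0, so the point is a saddle point.
R(-19, -26) = 76.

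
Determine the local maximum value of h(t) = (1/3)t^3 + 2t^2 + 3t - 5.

-5

Critical points: h'(t) = t^2 + 4t + 3 vanishes at t = -3, -1.
Since h''(t) = 2t + 4, we get h''(-3) = -2 < 0 ⇒ local maximum; h''(-1) = 2 > 0 ⇒ local minimum.
The local maximum is h(-3) = -5.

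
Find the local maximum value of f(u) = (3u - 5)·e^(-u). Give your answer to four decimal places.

By the product rule, f'(u) = (-3u + 8)·e^(-u). Since e^(-u) > 0, the only critical point is u = 8/3.
f''(8/3) has the same sign as -3 < 0, so this is a local maximum.
f(8/3) = (3)·e^(-8/3) ≈ 0.2085.

0.2085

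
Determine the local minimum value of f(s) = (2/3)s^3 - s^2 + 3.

f'(s) = 2s^2 - 2s = 0 at s = 0, 1.
Since f''(s) = 4s - 2, we get f''(0) = -2 < 0 ⇒ local maximum; f''(1) = 2 > 0 ⇒ local minimum.
Thus f has its local minimum at s = 1, with value 8/3.

8/3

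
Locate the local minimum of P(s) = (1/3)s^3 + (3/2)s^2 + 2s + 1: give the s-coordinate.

-1

P'(s) = s^2 + 3s + 2 = 0 at s = -2, -1.
Second-derivative test with P''(s) = 2s + 3: P''(-2) = -1 < 0 ⇒ local maximum; P''(-1) = 1 > 0 ⇒ local minimum.
The local minimum is P(-1) = 1/6.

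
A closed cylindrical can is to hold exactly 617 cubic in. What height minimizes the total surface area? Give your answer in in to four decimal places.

With radius r and height h, πr²h = 617 so h = 617/(πr²), and S(r) = 2πr² + 2πrh = 2πr² + 2·617/r.
S'(r) = 4πr − 2·617/r² = 0 ⇒ r³ = 617/(2π), so r ≈ 4.6135 and h = 2r ≈ 9.2271.
S''(r) = 4π + 4·617/r³ > 0, so this is the minimum; S ≈ 401.2096.

9.2271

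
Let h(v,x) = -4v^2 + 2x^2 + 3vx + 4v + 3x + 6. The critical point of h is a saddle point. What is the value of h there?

∂h/∂v = -8v + 3x + 4 = 0 and ∂h/∂x = 3v + 4x + 3 = 0, so (v, x) = (7/41, -36/41).
The Hessian has h_{vv} = -8, h_{xx} = 4, h_{vx} = 3, giving D = -41 < 0, so the point is a saddle point.
h(7/41, -36/41) = 206/41.

206/41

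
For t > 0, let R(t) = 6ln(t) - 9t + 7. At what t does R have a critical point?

R'(t) = 6/t − 9 = 0 gives t = 2/3.
R''(t) = -6/t², which is negative for t > 0, so this is a local maximum.
R(2/3) = 6·ln(2/3) - 6 + 7 ≈ -1.4328.

2/3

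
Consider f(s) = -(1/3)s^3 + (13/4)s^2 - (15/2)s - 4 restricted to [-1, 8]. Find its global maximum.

85/12

f'(s) = -s^2 + (13/2)s - 15/2, which vanishes at s = 3/2 and s = 5.
Compare values at every candidate in [-1, 8]: f(-1) = 85/12,  f(3/2) = -145/16,  f(5) = -23/12,  f(8) = -80/3.
The maximum over the interval is 85/12, attained at s = -1.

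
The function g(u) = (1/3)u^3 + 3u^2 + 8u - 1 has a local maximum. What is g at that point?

-19/3

g'(u) = u^2 + 6u + 8. Setting g'(u) = 0 gives u ∈ {-4, -2}.
Second-derivative test with g''(u) = 2u + 6: g''(-4) = -2 < 0 ⇒ local maximum; g''(-2) = 2 > 0 ⇒ local minimum.
So the local maximum value is g(-4) = -19/3.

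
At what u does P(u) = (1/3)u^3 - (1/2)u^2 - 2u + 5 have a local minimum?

Critical points: P'(u) = u^2 - u - 2 vanishes at u = -1, 2.
Since P''(u) = 2u - 1, we get P''(-1) = -3 < 0 ⇒ local maximum; P''(2) = 3 > 0 ⇒ local minimum.
Thus P has its local minimum at u = 2, with value 5/3.

2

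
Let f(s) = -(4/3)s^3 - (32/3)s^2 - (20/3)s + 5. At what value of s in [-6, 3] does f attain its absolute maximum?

-1/3

Differentiating, f'(s) = -4s^2 - (64/3)s - 20/3; which vanishes at s = -5 and s = -1/3.
Evaluating at the critical points and endpoints: f(-6) = -51; f(-5) = -185/3; f(-1/3) = 493/81; f(3) = -147.
Hence the absolute maximum is 493/81 at s = -1/3.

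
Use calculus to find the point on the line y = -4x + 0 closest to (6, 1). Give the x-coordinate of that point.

2/17

Minimize D(x)^2 = (x - 6)^2 + (-4x - 1)^2.
d/dx[D^2] = 2(x - 6) + 2·(-4)·(-4x - 1) = 0 ⇒ x = 2/17.
Then y = -8/17 and the distance is √(625/17) ≈ 6.0634.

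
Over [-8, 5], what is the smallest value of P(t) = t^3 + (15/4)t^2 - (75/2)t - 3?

The derivative is 3t^2 + (15/2)t - 75/2, which vanishes at t = -5 and t = 5/2.
Compare values at every candidate in [-8, 5]: P(-8) = 25,  P(-5) = 613/4,  P(5/2) = -923/16,  P(5) = 113/4.
The minimum over the interval is -923/16, attained at t = 5/2.

-923/16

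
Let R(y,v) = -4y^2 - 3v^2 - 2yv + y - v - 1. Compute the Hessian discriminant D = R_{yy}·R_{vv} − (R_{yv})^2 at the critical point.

∂R/∂y = -8y - 2v + 1 = 0 and ∂R/∂v = -2y - 6v - 1 = 0, so (y, v) = (2/11, -5/22).
The Hessian has R_{yy} = -8, R_{vv} = -6, R_{yv} = -2, giving D = 44 > 0 with R_{yy} < 0, so the point is a local maximum.
D = (-8)·(-6) − (-2)^2 = 44.

44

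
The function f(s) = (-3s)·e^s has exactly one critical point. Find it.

Differentiating with the product rule gives f'(s) = (-3s - 3)·e^s. Since e^s > 0, the only critical point is s = -1.
f''(-1) has the same sign as -3 < 0, so this is a local maximum.
f(-1) = (3)·e^(-1) ≈ 1.1036.

-1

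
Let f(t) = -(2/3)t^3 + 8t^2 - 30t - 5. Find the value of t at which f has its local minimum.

Critical points: f'(t) = -2t^2 + 16t - 30 vanishes at t = 3, 5.
Second-derivative test with f''(t) = -4t + 16: f''(3) = 4 > 0 ⇒ local minimum; f''(5) = -4 < 0 ⇒ local maximum.
The local minimum is f(3) = -41.

3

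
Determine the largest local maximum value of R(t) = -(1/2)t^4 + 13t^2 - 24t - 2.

R'(t) = -2t^3 + 26t - 24 = 0 at t = -4, 1, 3.
Second-derivative test with R''(t) = -6t^2 + 26: R''(-4) = -70 < 0 ⇒ local maximum; R''(1) = 20 > 0 ⇒ local minimum; R''(3) = -28 < 0 ⇒ local maximum.
Thus R has its largest local maximum at t = -4, with value 174.

174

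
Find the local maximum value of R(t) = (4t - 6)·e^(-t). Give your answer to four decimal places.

0.3283

By the product rule, R'(t) = (-4t + 10)·e^(-t). Since e^(-t) > 0, the only critical point is t = 5/2.
R''(5/2) has the same sign as -4 < 0, so this is a local maximum.
R(5/2) = (4)·e^(-5/2) ≈ 0.3283.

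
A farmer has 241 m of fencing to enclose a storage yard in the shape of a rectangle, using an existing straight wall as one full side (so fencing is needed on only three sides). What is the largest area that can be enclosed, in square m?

58081/8

Let the sides perpendicular to the wall have length x and the parallel side y, so 2x + y = 241 and the area is A = xy = x(241 − 2x).
A'(x) = 241 − 4x = 0 gives x = 241/4, and A''(x) = −4 < 0 confirms a maximum.
Then y = 241 − 2·241/4 = 241/2 and A = 58081/8.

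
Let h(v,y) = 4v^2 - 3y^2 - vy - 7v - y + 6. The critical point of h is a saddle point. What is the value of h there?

∂h/∂v = 8v - y - 7 = 0 and ∂h/∂y = -v - 6y - 1 = 0, so (v, y) = (41/49, -15/49).
The Hessian has h_{vv} = 8, h_{yy} = -6, h_{vy} = -1, giving D = -49 < 0, so the point is a saddle point.
h(41/49, -15/49) = 158/49.

158/49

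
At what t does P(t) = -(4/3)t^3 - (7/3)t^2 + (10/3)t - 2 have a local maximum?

P'(t) = -4t^2 - (14/3)t + 10/3. Setting P'(t) = 0 gives t ∈ {-5/3, 1/2}.
Second-derivative test with P''(t) = -8t - 14/3: P''(-5/3) = 26/3 > 0 ⇒ local minimum; P''(1/2) = -26/3 < 0 ⇒ local maximum.
So the local maximum value is P(1/2) = -13/12.

1/2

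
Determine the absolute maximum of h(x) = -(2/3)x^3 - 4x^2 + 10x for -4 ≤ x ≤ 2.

Differentiating, h'(x) = -2x^2 - 8x + 10; whose only zero in [-4, 2] is x = 1.
Evaluating at the critical points and endpoints: h(-4) = -184/3, h(1) = 16/3, h(2) = -4/3.
The maximum over the interval is 16/3, attained at x = 1.

16/3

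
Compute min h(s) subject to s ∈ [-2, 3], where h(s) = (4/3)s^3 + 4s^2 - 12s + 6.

Differentiating, h'(s) = 4s^2 + 8s - 12; whose only zero in [-2, 3] is s = 1.
Evaluating at the critical points and endpoints: h(-2) = 106/3; h(1) = -2/3; h(3) = 42.
Hence the absolute minimum is -2/3 at s = 1.

-2/3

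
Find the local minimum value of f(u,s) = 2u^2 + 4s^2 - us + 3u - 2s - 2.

-100/31

∂f/∂u = 4u - s + 3 = 0 and ∂f/∂s = -u + 8s - 2 = 0, so (u, s) = (-22/31, 5/31).
The Hessian has f_{uu} = 4, f_{ss} = 8, f_{us} = -1, giving D = 31 > 0 with f_{uu} > 0, so the point is a local minimum.
f(-22/31, 5/31) = -100/31.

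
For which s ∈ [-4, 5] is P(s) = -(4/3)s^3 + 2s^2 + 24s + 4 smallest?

-2

P'(s) = -4s^2 + 4s + 24, which vanishes at s = -2 and s = 3.
Evaluating at the critical points and endpoints: P(-4) = 76/3,  P(-2) = -76/3,  P(3) = 58,  P(5) = 22/3.
So the minimum is P(-2) = -76/3.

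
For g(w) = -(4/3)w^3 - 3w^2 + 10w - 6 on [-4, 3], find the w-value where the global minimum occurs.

3

g'(w) = -4w^2 - 6w + 10, which vanishes at w = -5/2 and w = 1.
Candidates: g(-4) = -26/3, g(-5/2) = -347/12, g(1) = -1/3, g(3) = -39.
The minimum over the interval is -39, attained at w = 3.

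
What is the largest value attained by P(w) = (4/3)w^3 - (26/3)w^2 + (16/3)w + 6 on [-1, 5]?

556/81

Differentiating, P'(w) = 4w^2 - (52/3)w + 16/3; which vanishes at w = 1/3 and w = 4.
Evaluating at the critical points and endpoints: P(-1) = -28/3; P(1/3) = 556/81; P(4) = -26; P(5) = -52/3.
Hence the absolute maximum is 556/81 at w = 1/3.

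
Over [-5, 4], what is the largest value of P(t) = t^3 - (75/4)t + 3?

137/4

P'(t) = 3t^2 - 75/4, which vanishes at t = -5/2 and t = 5/2.
Candidates: P(-5) = -113/4, P(-5/2) = 137/4, P(5/2) = -113/4, P(4) = -8.
The maximum over the interval is 137/4, attained at t = -5/2.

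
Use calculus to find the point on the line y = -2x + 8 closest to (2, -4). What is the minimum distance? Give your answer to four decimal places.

Minimize D(x)^2 = (x - 2)^2 + (-2x + 12)^2.
d/dx[D^2] = 2(x - 2) + 2·(-2)·(-2x + 12) = 0 ⇒ x = 26/5.
Then y = -12/5 and the distance is √(64/5) ≈ 3.5777.

3.5777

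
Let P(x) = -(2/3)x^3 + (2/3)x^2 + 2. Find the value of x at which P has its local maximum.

2/3

Critical points: P'(x) = -2x^2 + (4/3)x vanishes at x = 0, 2/3.
Second-derivative test with P''(x) = -4x + 4/3: P''(0) = 4/3 > 0 ⇒ local minimum; P''(2/3) = -4/3 < 0 ⇒ local maximum.
Thus P has its local maximum at x = 2/3, with value 170/81.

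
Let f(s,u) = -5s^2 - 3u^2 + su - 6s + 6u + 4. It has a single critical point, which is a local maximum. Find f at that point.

∂f/∂s = -10s + u - 6 = 0 and ∂f/∂u = s - 6u + 6 = 0, so (s, u) = (-30/59, 54/59).
The Hessian has f_{ss} = -10, f_{uu} = -6, f_{su} = 1, giving D = 59 > 0 with f_{ss} < 0, so the point is a local maximum.
f(-30/59, 54/59) = 488/59.

488/59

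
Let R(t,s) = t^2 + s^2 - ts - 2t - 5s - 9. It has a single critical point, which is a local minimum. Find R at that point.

-22

∂R/∂t = 2t - s - 2 = 0 and ∂R/∂s = -t + 2s - 5 = 0, so (t, s) = (3, 4).
The Hessian has R_{tt} = 2, R_{ss} = 2, R_{ts} = -1, giving D = 3 > 0 with R_{tt} > 0, so the point is a local minimum.
R(3, 4) = -22.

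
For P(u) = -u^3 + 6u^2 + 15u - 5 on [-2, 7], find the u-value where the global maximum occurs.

The derivative is -3u^2 + 12u + 15, which vanishes at u = -1 and u = 5.
Candidates: P(-2) = -3, P(-1) = -13, P(5) = 95, P(7) = 51.
The maximum over the interval is 95, attained at u = 5.

5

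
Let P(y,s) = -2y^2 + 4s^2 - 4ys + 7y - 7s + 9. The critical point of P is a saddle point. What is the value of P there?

∂P/∂y = -4y - 4s + 7 = 0 and ∂P/∂s = -4y + 8s - 7 = 0, so (y, s) = (7/12, 7/6).
The Hessian has P_{yy} = -4, P_{ss} = 8, P_{ys} = -4, giving D = -48 < 0, so the point is a saddle point.
P(7/12, 7/6) = 167/24.

167/24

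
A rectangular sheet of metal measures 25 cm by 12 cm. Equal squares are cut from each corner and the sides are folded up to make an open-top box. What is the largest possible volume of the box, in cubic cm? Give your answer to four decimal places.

350.1428

With cut size x, the volume is V(x) = x(25 − 2x)(12 − 2x) for 0 < x < 6.
V'(x) = 12x^2 − 148x + 300. Setting V'(x) = 0 gives x ≈ 2.5573 (the root in (0, 6)).
V''(x) = 24x − 148 is negative there, so this is the maximum; V ≈ 350.1428.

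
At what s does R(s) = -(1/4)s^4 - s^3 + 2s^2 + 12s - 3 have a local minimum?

-2

R'(s) = -s^3 - 3s^2 + 4s + 12 = 0 at s = -3, -2, 2.
Second-derivative test with R''(s) = -3s^2 - 6s + 4: R''(-3) = -5 < 0 ⇒ local maximum; R''(-2) = 4 > 0 ⇒ local minimum; R''(2) = -20 < 0 ⇒ local maximum.
The local minimum is R(-2) = -15.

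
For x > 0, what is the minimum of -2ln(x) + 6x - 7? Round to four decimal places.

-2.8028

R'(x) = -2/x + 6 = 0 gives x = 1/3.
R''(x) = 2/x², which is positive for x > 0, so this is a local minimum.
R(1/3) = -2·ln(1/3) + 2 - 7 ≈ -2.8028.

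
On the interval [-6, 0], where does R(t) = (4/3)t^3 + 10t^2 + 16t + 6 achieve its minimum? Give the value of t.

-6

The derivative is 4t^2 + 20t + 16, which vanishes at t = -4 and t = -1.
Candidates: R(-6) = -18,  R(-4) = 50/3,  R(-1) = -4/3,  R(0) = 6.
Hence the absolute minimum is -18 at t = -6.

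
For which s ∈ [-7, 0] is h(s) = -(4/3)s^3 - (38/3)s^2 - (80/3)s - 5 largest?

-7

The derivative is -4s^2 - (76/3)s - 80/3, which vanishes at s = -5 and s = -4/3.
Evaluating at the critical points and endpoints: h(-7) = 55/3,  h(-5) = -65/3,  h(-4/3) = 907/81,  h(0) = -5.
Hence the absolute maximum is 55/3 at s = -7.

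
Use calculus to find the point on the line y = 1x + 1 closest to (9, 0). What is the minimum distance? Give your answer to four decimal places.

Minimize D(x)^2 = (x - 9)^2 + (x + 1)^2.
d/dx[D^2] = 2(x - 9) + 2·1·(x + 1) = 0 ⇒ x = 4.
Then y = 5 and the distance is √(50) ≈ 7.0711.

7.0711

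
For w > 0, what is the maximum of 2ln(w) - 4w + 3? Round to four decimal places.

-0.3863

R'(w) = 2/w − 4 = 0 gives w = 1/2.
R''(w) = -2/w², which is negative for w > 0, so this is a local maximum.
R(1/2) = 2·ln(1/2) - 2 + 3 ≈ -0.3863.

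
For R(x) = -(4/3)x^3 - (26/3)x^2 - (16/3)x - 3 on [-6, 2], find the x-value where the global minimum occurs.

R'(x) = -4x^2 - (52/3)x - 16/3, which vanishes at x = -4 and x = -1/3.
Candidates: R(-6) = 5; R(-4) = -35; R(-1/3) = -173/81; R(2) = -59.
Hence the absolute minimum is -59 at x = 2.

2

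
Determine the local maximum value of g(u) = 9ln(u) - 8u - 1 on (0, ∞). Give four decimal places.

g'(u) = 9/u − 8 = 0 gives u = 9/8.
g''(u) = -9/u², which is negative for u > 0, so this is a local maximum.
g(9/8) = 9·ln(9/8) - 9 - 1 ≈ -8.9400.

-8.9400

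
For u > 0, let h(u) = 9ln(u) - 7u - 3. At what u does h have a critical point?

9/7

h'(u) = 9/u − 7 = 0 gives u = 9/7.
h''(u) = -9/u², which is negative for u > 0, so this is a local maximum.
h(9/7) = 9·ln(9/7) - 9 - 3 ≈ -9.7382.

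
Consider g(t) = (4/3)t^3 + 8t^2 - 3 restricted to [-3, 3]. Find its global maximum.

The derivative is 4t^2 + 16t, whose only zero in [-3, 3] is t = 0.
Evaluating at the critical points and endpoints: g(-3) = 33; g(0) = -3; g(3) = 105.
The maximum over the interval is 105, attained at t = 3.

105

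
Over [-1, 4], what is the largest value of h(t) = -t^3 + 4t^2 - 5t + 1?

11

The derivative is -3t^2 + 8t - 5, which vanishes at t = 1 and t = 5/3.
Compare values at every candidate in [-1, 4]: h(-1) = 11; h(1) = -1; h(5/3) = -23/27; h(4) = -19.
So the maximum is h(-1) = 11.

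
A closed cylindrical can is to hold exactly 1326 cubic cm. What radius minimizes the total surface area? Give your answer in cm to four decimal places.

5.9537

With radius r and height h, πr²h = 1326 so h = 1326/(πr²), and S(r) = 2πr² + 2πrh = 2πr² + 2·1326/r.
S'(r) = 4πr − 2·1326/r² = 0 ⇒ r³ = 1326/(2π), so r ≈ 5.9537 and h = 2r ≈ 11.9074.
S''(r) = 4π + 4·1326/r³ > 0, so this is the minimum; S ≈ 668.1545.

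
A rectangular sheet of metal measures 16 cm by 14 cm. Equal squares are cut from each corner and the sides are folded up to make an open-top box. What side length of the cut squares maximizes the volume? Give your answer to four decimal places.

With cut size x, the volume is V(x) = x(16 − 2x)(14 − 2x) for 0 < x < 7.
V'(x) = 12x^2 − 120x + 224. Setting V'(x) = 0 gives x ≈ 2.4834 (the root in (0, 7)).
V''(x) = 24x − 120 is negative there, so this is the maximum; V ≈ 247.5083.

2.4834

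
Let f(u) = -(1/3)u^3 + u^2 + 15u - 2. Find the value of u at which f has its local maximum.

f'(u) = -u^2 + 2u + 15. Setting f'(u) = 0 gives u ∈ {-3, 5}.
f''(u) = -2u + 2. f''(-3) = 8 > 0 ⇒ local minimum; f''(5) = -8 < 0 ⇒ local maximum.
So the local maximum value is f(5) = 169/3.

5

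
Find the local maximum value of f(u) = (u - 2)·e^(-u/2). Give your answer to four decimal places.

f'(u) = 1·e^(-u/2) + (u - 2)·(-1/2)·e^(-u/2) = (-(1/2)u + 2)·e^(-u/2). Since e^(-u/2) > 0, the only critical point is u = 4.
f''(4) has the same sign as -1/2 < 0, so this is a local maximum.
f(4) = (2)·e^(-2) ≈ 0.2707.

0.2707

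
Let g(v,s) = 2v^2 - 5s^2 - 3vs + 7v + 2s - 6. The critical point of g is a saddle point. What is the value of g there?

∂g/∂v = 4v - 3s + 7 = 0 and ∂g/∂s = -3v - 10s + 2 = 0, so (v, s) = (-64/49, 29/49).
The Hessian has g_{vv} = 4, g_{ss} = -10, g_{vs} = -3, giving D = -49 < 0, so the point is a saddle point.
g(-64/49, 29/49) = -489/49.

-489/49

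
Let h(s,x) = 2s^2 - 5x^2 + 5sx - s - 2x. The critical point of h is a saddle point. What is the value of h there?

∂h/∂s = 4s + 5x - 1 = 0 and ∂h/∂x = 5s - 10x - 2 = 0, so (s, x) = (4/13, -3/65).
The Hessian has h_{ss} = 4, h_{xx} = -10, h_{sx} = 5, giving D = -65 < 0, so the point is a saddle point.
h(4/13, -3/65) = -7/65.

-7/65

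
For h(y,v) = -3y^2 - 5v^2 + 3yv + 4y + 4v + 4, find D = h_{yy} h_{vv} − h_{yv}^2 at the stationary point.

51

∂h/∂y = -6y + 3v + 4 = 0 and ∂h/∂v = 3y - 10v + 4 = 0, so (y, v) = (52/51, 12/17).
The Hessian has h_{yy} = -6, h_{vv} = -10, h_{yv} = 3, giving D = 51 > 0 with h_{yy} < 0, so the point is a local maximum.
D = (-6)·(-10) − (3)^2 = 51.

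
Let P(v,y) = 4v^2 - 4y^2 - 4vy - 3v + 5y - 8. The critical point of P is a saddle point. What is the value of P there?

-159/20

∂P/∂v = 8v - 4y - 3 = 0 and ∂P/∂y = -4v - 8y + 5 = 0, so (v, y) = (11/20, 7/20).
The Hessian has P_{vv} = 8, P_{yy} = -8, P_{vy} = -4, giving D = -80 < 0, so the point is a saddle point.
P(11/20, 7/20) = -159/20.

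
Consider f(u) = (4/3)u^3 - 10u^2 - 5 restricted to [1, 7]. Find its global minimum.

-265/3

The derivative is 4u^2 - 20u, whose only zero in [1, 7] is u = 5.
Evaluating at the critical points and endpoints: f(1) = -41/3,  f(5) = -265/3,  f(7) = -113/3.
Hence the absolute minimum is -265/3 at u = 5.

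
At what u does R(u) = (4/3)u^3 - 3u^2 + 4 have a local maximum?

0

Critical points: R'(u) = 4u^2 - 6u vanishes at u = 0, 3/2.
R''(u) = 8u - 6. R''(0) = -6 < 0 ⇒ local maximum; R''(3/2) = 6 > 0 ⇒ local minimum.
So the local maximum value is R(0) = 4.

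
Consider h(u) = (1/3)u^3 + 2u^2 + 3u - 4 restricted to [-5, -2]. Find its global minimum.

The derivative is u^2 + 4u + 3, whose only zero in [-5, -2] is u = -3.
Compare values at every candidate in [-5, -2]: h(-5) = -32/3,  h(-3) = -4,  h(-2) = -14/3.
The minimum over the interval is -32/3, attained at u = -5.

-32/3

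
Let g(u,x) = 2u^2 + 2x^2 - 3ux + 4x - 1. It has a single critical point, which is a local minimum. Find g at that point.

-39/7

∂g/∂u = 4u - 3x = 0 and ∂g/∂x = -3u + 4x + 4 = 0, so (u, x) = (-12/7, -16/7).
The Hessian has g_{uu} = 4, g_{xx} = 4, g_{ux} = -3, giving D = 7 > 0 with g_{uu} > 0, so the point is a local minimum.
g(-12/7, -16/7) = -39/7.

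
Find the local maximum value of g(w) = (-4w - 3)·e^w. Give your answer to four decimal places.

g'(w) = (-4)·e^w + (-4w - 3)·1·e^w = (-4w - 7)·e^w. Since e^w > 0, the only critical point is w = -7/4.
g''(-7/4) has the same sign as -4 < 0, so this is a local maximum.
g(-7/4) = (4)·e^(-7/4) ≈ 0.6951.

0.6951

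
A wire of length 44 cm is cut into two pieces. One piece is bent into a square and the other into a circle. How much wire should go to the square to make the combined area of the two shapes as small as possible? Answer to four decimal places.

24.6444

Let x be the length used for the square. Square side x/4; circle radius (44−x)/(2π).
A(x) = (x/4)² + π·((44−x)/(2π))² = x²/16 + (44−x)²/(4π) for 0 ≤ x ≤ 44. A'(x) = x/8 − (44−x)/(2π) = 0 gives x = 4·44/(π+4) ≈ 24.6444.
A'' = 1/8 + 1/(2π) > 0, so this gives the minimum combined area; x ≈ 24.6444 cm to the square.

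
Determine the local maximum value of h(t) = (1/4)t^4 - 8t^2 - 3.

-3

h'(t) = t^3 - 16t. Setting h'(t) = 0 gives t ∈ {-4, 0, 4}.
Second-derivative test with h''(t) = 3t^2 - 16: h''(-4) = 32 > 0 ⇒ local minimum; h''(0) = -16 < 0 ⇒ local maximum; h''(4) = 32 > 0 ⇒ local minimum.
The local maximum is h(0) = -3.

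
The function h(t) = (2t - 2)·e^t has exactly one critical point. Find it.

Differentiating with the product rule gives h'(t) = (2t)·e^t. Since e^t > 0, the only critical point is t = 0.
h''(0) has the same sign as 2 > 0, so this is a local minimum.
h(0) = (-2)·e^(0) ≈ -2.0000.

0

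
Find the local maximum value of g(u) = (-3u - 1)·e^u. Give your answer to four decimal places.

Differentiating with the product rule gives g'(u) = (-3u - 4)·e^u. Since e^u > 0, the only critical point is u = -4/3.
g''(-4/3) has the same sign as -3 < 0, so this is a local maximum.
g(-4/3) = (3)·e^(-4/3) ≈ 0.7908.

0.7908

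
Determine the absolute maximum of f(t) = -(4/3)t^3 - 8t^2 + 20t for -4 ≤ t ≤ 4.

32/3

Differentiating, f'(t) = -4t^2 - 16t + 20; whose only zero in [-4, 4] is t = 1.
Compare values at every candidate in [-4, 4]: f(-4) = -368/3, f(1) = 32/3, f(4) = -400/3.
So the maximum is f(1) = 32/3.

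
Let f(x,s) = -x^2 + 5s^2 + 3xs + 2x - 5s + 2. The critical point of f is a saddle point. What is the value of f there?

∂f/∂x = -2x + 3s + 2 = 0 and ∂f/∂s = 3x + 10s - 5 = 0, so (x, s) = (35/29, 4/29).
The Hessian has f_{xx} = -2, f_{ss} = 10, f_{xs} = 3, giving D = -29 < 0, so the point is a saddle point.
f(35/29, 4/29) = 83/29.

83/29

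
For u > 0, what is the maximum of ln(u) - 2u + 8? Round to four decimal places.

6.3069

P'(u) = 1/u − 2 = 0 gives u = 1/2.
P''(u) = -1/u², which is negative for u > 0, so this is a local maximum.
P(1/2) = 1·ln(1/2) - 1 + 8 ≈ 6.3069.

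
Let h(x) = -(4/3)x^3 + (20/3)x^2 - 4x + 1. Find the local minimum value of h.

h'(x) = -4x^2 + (40/3)x - 4. Setting h'(x) = 0 gives x ∈ {1/3, 3}.
Second-derivative test with h''(x) = -8x + 40/3: h''(1/3) = 32/3 > 0 ⇒ local minimum; h''(3) = -32/3 < 0 ⇒ local maximum.
The local minimum is h(1/3) = 29/81.

29/81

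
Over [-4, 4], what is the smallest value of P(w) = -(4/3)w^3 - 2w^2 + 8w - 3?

P'(w) = -4w^2 - 4w + 8, which vanishes at w = -2 and w = 1.
Compare values at every candidate in [-4, 4]: P(-4) = 55/3,  P(-2) = -49/3,  P(1) = 5/3,  P(4) = -265/3.
Hence the absolute minimum is -265/3 at w = 4.

-265/3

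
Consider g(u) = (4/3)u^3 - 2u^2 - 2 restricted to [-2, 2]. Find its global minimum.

-62/3

The derivative is 4u^2 - 4u, which vanishes at u = 0 and u = 1.
Candidates: g(-2) = -62/3, g(0) = -2, g(1) = -8/3, g(2) = 2/3.
The minimum over the interval is -62/3, attained at u = -2.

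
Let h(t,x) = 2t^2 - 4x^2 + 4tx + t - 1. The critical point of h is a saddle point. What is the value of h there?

-13/12

∂h/∂t = 4t + 4x + 1 = 0 and ∂h/∂x = 4t - 8x = 0, so (t, x) = (-1/6, -1/12).
The Hessian has h_{tt} = 4, h_{xx} = -8, h_{tx} = 4, giving D = -48 < 0, so the point is a saddle point.
h(-1/6, -1/12) = -13/12.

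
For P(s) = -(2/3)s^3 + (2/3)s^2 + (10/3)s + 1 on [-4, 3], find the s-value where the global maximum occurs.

P'(s) = -2s^2 + (4/3)s + 10/3, which vanishes at s = -1 and s = 5/3.
Evaluating at the critical points and endpoints: P(-4) = 41,  P(-1) = -1,  P(5/3) = 431/81,  P(3) = -1.
Hence the absolute maximum is 41 at s = -4.

-4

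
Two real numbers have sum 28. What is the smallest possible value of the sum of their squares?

With a + b = 28, a^2 + b^2 = a^2 + (28 − a)^2.
The derivative 2a − 2(28 − a) = 4a − 56 vanishes at a = 14; second derivative 4 > 0, a minimum.
The minimum is 2·(14)^2 = 392.

392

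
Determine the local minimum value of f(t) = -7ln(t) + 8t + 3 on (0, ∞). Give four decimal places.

10.9347

f'(t) = -7/t + 8 = 0 gives t = 7/8.
f''(t) = 7/t², which is positive for t > 0, so this is a local minimum.
f(7/8) = -7·ln(7/8) + 7 + 3 ≈ 10.9347.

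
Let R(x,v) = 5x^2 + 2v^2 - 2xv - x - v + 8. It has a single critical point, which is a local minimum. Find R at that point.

31/4

∂R/∂x = 10x - 2v - 1 = 0 and ∂R/∂v = -2x + 4v - 1 = 0, so (x, v) = (1/6, 1/3).
The Hessian has R_{xx} = 10, R_{vv} = 4, R_{xv} = -2, giving D = 36 > 0 with R_{xx} > 0, so the point is a local minimum.
R(1/6, 1/3) = 31/4.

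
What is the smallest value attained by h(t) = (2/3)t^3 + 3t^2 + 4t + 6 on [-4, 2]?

-14/3

Differentiating, h'(t) = 2t^2 + 6t + 4; which vanishes at t = -2 and t = -1.
Compare values at every candidate in [-4, 2]: h(-4) = -14/3; h(-2) = 14/3; h(-1) = 13/3; h(2) = 94/3.
The minimum over the interval is -14/3, attained at t = -4.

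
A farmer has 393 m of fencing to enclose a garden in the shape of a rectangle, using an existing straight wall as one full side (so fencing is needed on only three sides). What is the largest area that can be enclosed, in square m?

Let the sides perpendicular to the wall have length x and the parallel side y, so 2x + y = 393 and the area is A = xy = x(393 − 2x).
A'(x) = 393 − 4x = 0 gives x = 393/4, and A''(x) = −4 < 0 confirms a maximum.
Then y = 393 − 2·393/4 = 393/2 and A = 154449/8.

154449/8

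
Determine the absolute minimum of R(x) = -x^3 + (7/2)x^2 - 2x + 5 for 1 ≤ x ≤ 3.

The derivative is -3x^2 + 7x - 2, whose only zero in [1, 3] is x = 2.
Compare values at every candidate in [1, 3]: R(1) = 11/2; R(2) = 7; R(3) = 7/2.
The minimum over the interval is 7/2, attained at x = 3.

7/2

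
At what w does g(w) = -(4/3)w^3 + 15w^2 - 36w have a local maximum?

g'(w) = -4w^2 + 30w - 36. Setting g'(w) = 0 gives w ∈ {3/2, 6}.
g''(w) = -8w + 30. g''(3/2) = 18 > 0 ⇒ local minimum; g''(6) = -18 < 0 ⇒ local maximum.
So the local maximum value is g(6) = 36.

6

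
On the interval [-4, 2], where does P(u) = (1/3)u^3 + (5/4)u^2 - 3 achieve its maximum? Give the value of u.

2

The derivative is u^2 + (5/2)u, which vanishes at u = -5/2 and u = 0.
Evaluating at the critical points and endpoints: P(-4) = -13/3,  P(-5/2) = -19/48,  P(0) = -3,  P(2) = 14/3.
So the maximum is P(2) = 14/3.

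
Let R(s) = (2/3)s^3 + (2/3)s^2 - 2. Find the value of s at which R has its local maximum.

-2/3

Critical points: R'(s) = 2s^2 + (4/3)s vanishes at s = -2/3, 0.
Second-derivative test with R''(s) = 4s + 4/3: R''(-2/3) = -4/3 < 0 ⇒ local maximum; R''(0) = 4/3 > 0 ⇒ local minimum.
Thus R has its local maximum at s = -2/3, with value -154/81.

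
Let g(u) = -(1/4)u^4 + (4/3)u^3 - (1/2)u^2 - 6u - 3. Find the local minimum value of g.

g'(u) = -u^3 + 4u^2 - u - 6 = 0 at u = -1, 2, 3.
Second-derivative test with g''(u) = -3u^2 + 8u - 1: g''(-1) = -12 < 0 ⇒ local maximum; g''(2) = 3 > 0 ⇒ local minimum; g''(3) = -4 < 0 ⇒ local maximum.
Thus g has its local minimum at u = 2, with value -31/3.

-31/3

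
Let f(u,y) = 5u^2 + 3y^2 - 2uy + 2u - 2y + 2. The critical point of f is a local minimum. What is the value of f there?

∂f/∂u = 10u - 2y + 2 = 0 and ∂f/∂y = -2u + 6y - 2 = 0, so (u, y) = (-1/7, 2/7).
The Hessian has f_{uu} = 10, f_{yy} = 6, f_{uy} = -2, giving D = 56 > 0 with f_{uu} > 0, so the point is a local minimum.
f(-1/7, 2/7) = 11/7.

11/7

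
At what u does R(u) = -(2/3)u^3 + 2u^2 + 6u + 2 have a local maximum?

3

R'(u) = -2u^2 + 4u + 6. Setting R'(u) = 0 gives u ∈ {-1, 3}.
R''(u) = -4u + 4. R''(-1) = 8 > 0 ⇒ local minimum; R''(3) = -8 < 0 ⇒ local maximum.
So the local maximum value is R(3) = 20.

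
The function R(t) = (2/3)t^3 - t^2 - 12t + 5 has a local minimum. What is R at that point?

-22

R'(t) = 2t^2 - 2t - 12 = 0 at t = -2, 3.
Second-derivative test with R''(t) = 4t - 2: R''(-2) = -10 < 0 ⇒ local maximum; R''(3) = 10 > 0 ⇒ local minimum.
Thus R has its local minimum at t = 3, with value -22.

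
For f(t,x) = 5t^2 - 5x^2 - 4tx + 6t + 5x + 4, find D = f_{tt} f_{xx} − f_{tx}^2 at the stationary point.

∂f/∂t = 10t - 4x + 6 = 0 and ∂f/∂x = -4t - 10x + 5 = 0, so (t, x) = (-10/29, 37/58).
The Hessian has f_{tt} = 10, f_{xx} = -10, f_{tx} = -4, giving D = -116 < 0, so the point is a saddle point.
D = (10)·(-10) − (-4)^2 = -116.

-116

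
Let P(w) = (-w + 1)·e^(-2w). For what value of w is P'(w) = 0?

3/2

P'(w) = (-1)·e^(-2w) + (-w + 1)·(-2)·e^(-2w) = (2w - 3)·e^(-2w). Since e^(-2w) > 0, the only critical point is w = 3/2.
P''(3/2) has the same sign as 2 > 0, so this is a local minimum.
P(3/2) = (-1/2)·e^(-3) ≈ -0.0249.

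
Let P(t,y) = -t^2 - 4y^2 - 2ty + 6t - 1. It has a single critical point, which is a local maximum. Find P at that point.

11

∂P/∂t = -2t - 2y + 6 = 0 and ∂P/∂y = -2t - 8y = 0, so (t, y) = (4, -1).
The Hessian has P_{tt} = -2, P_{yy} = -8, P_{ty} = -2, giving D = 12 > 0 with P_{tt} < 0, so the point is a local maximum.
P(4, -1) = 11.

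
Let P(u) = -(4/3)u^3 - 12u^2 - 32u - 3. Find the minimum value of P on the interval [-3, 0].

The derivative is -4u^2 - 24u - 32, whose only zero in [-3, 0] is u = -2.
Candidates: P(-3) = 21; P(-2) = 71/3; P(0) = -3.
Hence the absolute minimum is -3 at u = 0.

-3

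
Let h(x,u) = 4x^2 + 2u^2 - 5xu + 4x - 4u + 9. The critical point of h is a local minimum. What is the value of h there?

47/7

∂h/∂x = 8x - 5u + 4 = 0 and ∂h/∂u = -5x + 4u - 4 = 0, so (x, u) = (4/7, 12/7).
The Hessian has h_{xx} = 8, h_{uu} = 4, h_{xu} = -5, giving D = 7 > 0 with h_{xx} > 0, so the point is a local minimum.
h(4/7, 12/7) = 47/7.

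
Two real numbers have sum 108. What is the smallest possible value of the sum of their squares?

With a + b = 108, a^2 + b^2 = a^2 + (108 − a)^2.
The derivative 2a − 2(108 − a) = 4a − 216 vanishes at a = 54; second derivative 4 > 0, a minimum.
The minimum is 2·(54)^2 = 5832.

5832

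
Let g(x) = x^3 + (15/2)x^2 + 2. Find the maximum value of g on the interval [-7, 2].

The derivative is 3x^2 + 15x, which vanishes at x = -5 and x = 0.
Evaluating at the critical points and endpoints: g(-7) = 53/2; g(-5) = 129/2; g(0) = 2; g(2) = 40.
The maximum over the interval is 129/2, attained at x = -5.

129/2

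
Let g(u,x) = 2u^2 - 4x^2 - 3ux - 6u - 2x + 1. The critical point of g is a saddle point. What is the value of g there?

-59/41

∂g/∂u = 4u - 3x - 6 = 0 and ∂g/∂x = -3u - 8x - 2 = 0, so (u, x) = (42/41, -26/41).
The Hessian has g_{uu} = 4, g_{xx} = -8, g_{ux} = -3, giving D = -41 < 0, so the point is a saddle point.
g(42/41, -26/41) = -59/41.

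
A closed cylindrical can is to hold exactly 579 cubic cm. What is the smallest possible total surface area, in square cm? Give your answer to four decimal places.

384.5625

With radius r and height h, πr²h = 579 so h = 579/(πr²), and S(r) = 2πr² + 2πrh = 2πr² + 2·579/r.
S'(r) = 4πr − 2·579/r² = 0 ⇒ r³ = 579/(2π), so r ≈ 4.5168 and h = 2r ≈ 9.0336.
S''(r) = 4π + 4·579/r³ > 0, so this is the minimum; S ≈ 384.5625.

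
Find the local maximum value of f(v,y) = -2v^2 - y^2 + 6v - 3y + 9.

∂f/∂v = -4v + 6 = 0 and ∂f/∂y = -2y - 3 = 0, so (v, y) = (3/2, -3/2).
The Hessian has f_{vv} = -4, f_{yy} = -2, f_{vy} = 0, giving D = 8 > 0 with f_{vv} < 0, so the point is a local maximum.
f(3/2, -3/2) = 63/4.

63/4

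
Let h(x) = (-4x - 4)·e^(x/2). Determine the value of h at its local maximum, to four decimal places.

h'(x) = (-4)·e^(x/2) + (-4x - 4)·(1/2)·e^(x/2) = (-2x - 6)·e^(x/2). Since e^(x/2) > 0, the only critical point is x = -3.
h''(-3) has the same sign as -2 < 0, so this is a local maximum.
h(-3) = (8)·e^(-3/2) ≈ 1.7850.

1.7850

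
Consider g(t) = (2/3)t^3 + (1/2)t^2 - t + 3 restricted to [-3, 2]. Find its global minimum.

-15/2

g'(t) = 2t^2 + t - 1, which vanishes at t = -1 and t = 1/2.
Evaluating at the critical points and endpoints: g(-3) = -15/2, g(-1) = 23/6, g(1/2) = 65/24, g(2) = 25/3.
Hence the absolute minimum is -15/2 at t = -3.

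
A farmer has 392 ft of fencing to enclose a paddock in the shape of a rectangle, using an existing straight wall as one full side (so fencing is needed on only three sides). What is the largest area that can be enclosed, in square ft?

Let the sides perpendicular to the wall have length x and the parallel side y, so 2x + y = 392 and the area is A = xy = x(392 − 2x).
A'(x) = 392 − 4x = 0 gives x = 98, and A''(x) = −4 < 0 confirms a maximum.
Then y = 392 − 2·98 = 196 and A = 19208.

19208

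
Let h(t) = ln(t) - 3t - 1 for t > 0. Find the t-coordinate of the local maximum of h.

h'(t) = 1/t − 3 = 0 gives t = 1/3.
h''(t) = -1/t², which is negative for t > 0, so this is a local maximum.
h(1/3) = 1·ln(1/3) - 1 - 1 ≈ -3.0986.

1/3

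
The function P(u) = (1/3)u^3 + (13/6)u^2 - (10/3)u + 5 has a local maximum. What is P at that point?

Critical points: P'(u) = u^2 + (13/3)u - 10/3 vanishes at u = -5, 2/3.
Second-derivative test with P''(u) = 2u + 13/3: P''(-5) = -17/3 < 0 ⇒ local maximum; P''(2/3) = 17/3 > 0 ⇒ local minimum.
The local maximum is P(-5) = 205/6.

205/6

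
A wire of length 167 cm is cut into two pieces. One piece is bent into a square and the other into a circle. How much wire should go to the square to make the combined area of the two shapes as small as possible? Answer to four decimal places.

Let x be the length used for the square. Square side x/4; circle radius (167−x)/(2π).
A(x) = (x/4)² + π·((167−x)/(2π))² = x²/16 + (167−x)²/(4π) for 0 ≤ x ≤ 167. A'(x) = x/8 − (167−x)/(2π) = 0 gives x = 4·167/(π+4) ≈ 93.5366.
A'' = 1/8 + 1/(2π) > 0, so this gives the minimum combined area; x ≈ 93.5366 cm to the square.

93.5366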